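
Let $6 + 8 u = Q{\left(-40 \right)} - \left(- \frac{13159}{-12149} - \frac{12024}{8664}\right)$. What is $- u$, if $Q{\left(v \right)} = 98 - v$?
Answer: $- \frac{290130199}{17543156} \approx -16.538$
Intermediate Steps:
$u = \frac{290130199}{17543156}$ ($u = - \frac{3}{4} + \frac{\left(98 - -40\right) - \left(- \frac{13159}{-12149} - \frac{12024}{8664}\right)}{8} = - \frac{3}{4} + \frac{\left(98 + 40\right) - \left(\left(-13159\right) \left(- \frac{1}{12149}\right) - \frac{501}{361}\right)}{8} = - \frac{3}{4} + \frac{138 - \left(\frac{13159}{12149} - \frac{501}{361}\right)}{8} = - \frac{3}{4} + \frac{138 - - \frac{1336250}{4385789}}{8} = - \frac{3}{4} + \frac{138 + \frac{1336250}{4385789}}{8} = - \frac{3}{4} + \frac{1}{8} \cdot \frac{606575132}{4385789} = - \frac{3}{4} + \frac{151643783}{8771578} = \frac{290130199}{17543156} \approx 16.538$)
$- u = \left(-1\right) \frac{290130199}{17543156} = - \frac{290130199}{17543156}$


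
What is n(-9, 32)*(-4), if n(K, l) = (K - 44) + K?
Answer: 248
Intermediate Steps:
n(K, l) = -44 + 2*K (n(K, l) = (-44 + K) + K = -44 + 2*K)
n(-9, 32)*(-4) = (-44 + 2*(-9))*(-4) = (-44 - 18)*(-4) = -62*(-4) = 248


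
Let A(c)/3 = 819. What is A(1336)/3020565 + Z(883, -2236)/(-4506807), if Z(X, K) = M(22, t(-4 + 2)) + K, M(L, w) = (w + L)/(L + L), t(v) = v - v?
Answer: 11883798571/9075402323970 ≈ 0.0013095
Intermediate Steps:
A(c) = 2457 (A(c) = 3*819 = 2457)
t(v) = 0
M(L, w) = (L + w)/(2*L) (M(L, w) = (L + w)/((2*L)) = (L + w)*(1/(2*L)) = (L + w)/(2*L))
Z(X, K) = ½ + K (Z(X, K) = (½)*(22 + 0)/22 + K = (½)*(1/22)*22 + K = ½ + K)
A(1336)/3020565 + Z(883, -2236)/(-4506807) = 2457/3020565 + (½ - 2236)/(-4506807) = 2457*(1/3020565) - 4471/2*(-1/4506807) = 819/1006855 + 4471/9013614 = 11883798571/9075402323970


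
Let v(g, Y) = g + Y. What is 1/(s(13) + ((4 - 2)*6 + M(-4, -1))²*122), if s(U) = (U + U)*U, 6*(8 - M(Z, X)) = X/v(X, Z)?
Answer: 450/22038961 ≈ 2.0418e-5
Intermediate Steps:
v(g, Y) = Y + g
M(Z, X) = 8 - X/(6*(X + Z)) (M(Z, X) = 8 - X/(6*(Z + X)) = 8 - X/(6*(X + Z)))
s(U) = 2*U² (s(U) = (2*U)*U = 2*U²)
1/(s(13) + ((4 - 2)*6 + M(-4, -1))²*122) = 1/(2*13² + ((4 - 2)*6 + (8*(-4) + (47/6)*(-1))/(-1 - 4))²*122) = 1/(2*169 + (2*6 + (-32 - 47/6)/(-5))²*122) = 1/(338 + (12 - ⅕*(-239/6))²*122) = 1/(338 + (12 + 239/30)²*122) = 1/(338 + (599/30)²*122) = 1/(338 + (358801/900)*122) = 1/(338 + 21886861/450) = 1/(22038961/450) = 450/22038961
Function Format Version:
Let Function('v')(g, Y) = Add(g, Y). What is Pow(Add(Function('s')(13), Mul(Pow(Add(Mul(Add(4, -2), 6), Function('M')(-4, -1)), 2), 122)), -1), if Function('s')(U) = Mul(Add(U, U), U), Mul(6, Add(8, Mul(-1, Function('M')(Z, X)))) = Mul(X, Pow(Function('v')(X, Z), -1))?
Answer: Rational(450, 22038961) ≈ 2.0418e-5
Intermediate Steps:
Function('v')(g, Y) = Add(Y, g)
Function('M')(Z, X) = Add(8, Mul(Rational(-1, 6), X, Pow(Add(X, Z), -1))) (Function('M')(Z, X) = Add(8, Mul(Rational(-1, 6), Mul(X, Pow(Add(Z, X), -1)))) = Add(8, Mul(Rational(-1, 6), Mul(X, Pow(Add(X, Z), -1)))) = Add(8, Mul(Rational(-1, 6), X, Pow(Add(X, Z), -1))))
Function('s')(U) = Mul(2, Pow(U, 2)) (Function('s')(U) = Mul(Mul(2, U), U) = Mul(2, Pow(U, 2)))
Pow(Add(Function('s')(13), Mul(Pow(Add(Mul(Add(4, -2), 6), Function('M')(-4, -1)), 2), 122)), -1) = Pow(Add(Mul(2, Pow(13, 2)), Mul(Pow(Add(Mul(Add(4, -2), 6), Mul(Pow(Add(-1, -4), -1), Add(Mul(8, -4), Mul(Rational(47, 6), -1)))), 2), 122)), -1) = Pow(Add(Mul(2, 169), Mul(Pow(Add(Mul(2, 6), Mul(Pow(-5, -1), Add(-32, Rational(-47, 6)))), 2), 122)), -1) = Pow(Add(338, Mul(Pow(Add(12, Mul(Rational(-1, 5), Rational(-239, 6))), 2), 122)), -1) = Pow(Add(338, Mul(Pow(Add(12, Rational(239, 30)), 2), 122)), -1) = Pow(Add(338, Mul(Pow(Rational(599, 30), 2), 122)), -1) = Pow(Add(338, Mul(Rational(358801, 900), 122)), -1) = Pow(Add(338, Rational(21886861, 450)), -1) = Pow(Rational(22038961, 450), -1) = Rational(450, 22038961)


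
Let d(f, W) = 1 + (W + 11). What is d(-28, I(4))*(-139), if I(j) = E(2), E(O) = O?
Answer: -1946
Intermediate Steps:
I(j) = 2
d(f, W) = 12 + W (d(f, W) = 1 + (11 + W) = 12 + W)
d(-28, I(4))*(-139) = (12 + 2)*(-139) = 14*(-139) = -1946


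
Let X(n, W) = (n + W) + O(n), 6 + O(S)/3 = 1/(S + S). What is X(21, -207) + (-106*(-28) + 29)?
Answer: 39103/14 ≈ 2793.1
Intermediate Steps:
O(S) = -18 + 3/(2*S) (O(S) = -18 + 3/(S + S) = -18 + 3/((2*S)) = -18 + 3*(1/(2*S)) = -18 + 3/(2*S))
X(n, W) = -18 + W + n + 3/(2*n) (X(n, W) = (n + W) + (-18 + 3/(2*n)) = (W + n) + (-18 + 3/(2*n)) = -18 + W + n + 3/(2*n))
X(21, -207) + (-106*(-28) + 29) = (-18 - 207 + 21 + (3/2)/21) + (-106*(-28) + 29) = (-18 - 207 + 21 + (3/2)*(1/21)) + (2968 + 29) = (-18 - 207 + 21 + 1/14) + 2997 = -2855/14 + 2997 = 39103/14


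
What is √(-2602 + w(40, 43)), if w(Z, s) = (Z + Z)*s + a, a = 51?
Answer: √889 ≈ 29.816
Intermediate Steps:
w(Z, s) = 51 + 2*Z*s (w(Z, s) = (Z + Z)*s + 51 = (2*Z)*s + 51 = 2*Z*s + 51 = 51 + 2*Z*s)
√(-2602 + w(40, 43)) = √(-2602 + (51 + 2*40*43)) = √(-2602 + (51 + 3440)) = √(-2602 + 3491) = √889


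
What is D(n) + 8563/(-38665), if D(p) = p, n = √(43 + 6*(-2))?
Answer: -8563/38665 + √31 ≈ 5.3463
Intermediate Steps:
n = √31 (n = √(43 - 12) = √31 ≈ 5.5678)
D(n) + 8563/(-38665) = √31 + 8563/(-38665) = √31 + 8563*(-1/38665) = √31 - 8563/38665 = -8563/38665 + √31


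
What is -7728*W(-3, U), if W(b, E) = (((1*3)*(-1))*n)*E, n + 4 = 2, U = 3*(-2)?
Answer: 278208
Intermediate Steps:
U = -6
n = -2 (n = -4 + 2 = -2)
W(b, E) = 6*E (W(b, E) = (((1*3)*(-1))*(-2))*E = ((3*(-1))*(-2))*E = (-3*(-2))*E = 6*E)
-7728*W(-3, U) = -46368*(-6) = -7728*(-36) = 278208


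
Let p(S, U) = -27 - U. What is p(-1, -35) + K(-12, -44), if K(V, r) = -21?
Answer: -13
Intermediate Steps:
p(-1, -35) + K(-12, -44) = (-27 - 1*(-35)) - 21 = (-27 + 35) - 21 = 8 - 21 = -13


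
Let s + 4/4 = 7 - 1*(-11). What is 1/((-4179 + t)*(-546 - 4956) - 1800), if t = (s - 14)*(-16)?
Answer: 1/23255154 ≈ 4.3001e-8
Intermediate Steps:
s = 17 (s = -1 + (7 - 1*(-11)) = -1 + (7 + 11) = -1 + 18 = 17)
t = -48 (t = (17 - 14)*(-16) = 3*(-16) = -48)
1/((-4179 + t)*(-546 - 4956) - 1800) = 1/((-4179 - 48)*(-546 - 4956) - 1800) = 1/(-4227*(-5502) - 1800) = 1/(23256954 - 1800) = 1/23255154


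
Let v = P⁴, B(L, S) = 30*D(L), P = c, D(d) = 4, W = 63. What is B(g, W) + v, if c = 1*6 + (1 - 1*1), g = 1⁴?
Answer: 1416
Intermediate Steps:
g = 1
c = 6 (c = 6 + (1 - 1) = 6 + 0 = 6)
P = 6
B(L, S) = 120 (B(L, S) = 30*4 = 120)
v = 1296 (v = 6⁴ = 1296)
B(g, W) + v = 120 + 1296 = 1416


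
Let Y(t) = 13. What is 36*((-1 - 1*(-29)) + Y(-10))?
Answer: 1476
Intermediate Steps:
36*((-1 - 1*(-29)) + Y(-10)) = 36*((-1 - 1*(-29)) + 13) = 36*((-1 + 29) + 13) = 36*(28 + 13) = 36*41 = 1476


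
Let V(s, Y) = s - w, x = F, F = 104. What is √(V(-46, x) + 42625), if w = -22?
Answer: √42601 ≈ 206.40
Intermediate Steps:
x = 104
V(s, Y) = 22 + s (V(s, Y) = s - 1*(-22) = s + 22 = 22 + s)
√(V(-46, x) + 42625) = √((22 - 46) + 42625) = √(-24 + 42625) = √42601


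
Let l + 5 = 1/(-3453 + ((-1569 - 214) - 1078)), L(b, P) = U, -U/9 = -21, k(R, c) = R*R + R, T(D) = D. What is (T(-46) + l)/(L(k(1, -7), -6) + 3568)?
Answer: -322015/23721698 ≈ -0.013575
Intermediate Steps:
k(R, c) = R + R² (k(R, c) = R² + R = R + R²)
U = 189 (U = -9*(-21) = 189)
L(b, P) = 189
l = -31571/6314 (l = -5 + 1/(-3453 + ((-1569 - 214) - 1078)) = -5 + 1/(-3453 + (-1783 - 1078)) = -5 + 1/(-3453 - 2861) = -5 + 1/(-6314) = -5 - 1/6314 = -31571/6314 ≈ -5.0002)
(T(-46) + l)/(L(k(1, -7), -6) + 3568) = (-46 - 31571/6314)/(189 + 3568) = -322015/6314/3757 = -322015/6314*1/3757 = -322015/23721698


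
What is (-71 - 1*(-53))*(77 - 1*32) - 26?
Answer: -836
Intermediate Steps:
(-71 - 1*(-53))*(77 - 1*32) - 26 = (-71 + 53)*(77 - 32) - 26 = -18*45 - 26 = -810 - 26 = -836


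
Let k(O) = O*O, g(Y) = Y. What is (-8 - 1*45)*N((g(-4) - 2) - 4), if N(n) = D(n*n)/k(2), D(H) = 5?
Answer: -265/4 ≈ -66.250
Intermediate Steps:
k(O) = O²
N(n) = 5/4 (N(n) = 5/(2²) = 5/4)
(-8 - 1*45)*N((g(-4) - 2) - 4) = (-8 - 1*45)*(5/4) = (-8 - 45)*(5/4) = -53*5/4 = -265/4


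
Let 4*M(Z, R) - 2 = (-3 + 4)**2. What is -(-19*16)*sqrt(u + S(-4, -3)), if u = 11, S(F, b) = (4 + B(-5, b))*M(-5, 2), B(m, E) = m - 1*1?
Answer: 152*sqrt(38) ≈ 936.99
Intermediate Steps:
B(m, E) = -1 + m (B(m, E) = m - 1 = -1 + m)
M(Z, R) = 3/4 (M(Z, R) = 1/2 + (-3 + 4)**2/4 = 1/2 + (1/4)*1**2 = 1/2 + (1/4)*1 = 1/2 + 1/4 = 3/4)
S(F, b) = -3/2 (S(F, b) = (4 + (-1 - 5))*(3/4) = (4 - 6)*(3/4) = -2*3/4 = -3/2)
-(-19*16)*sqrt(u + S(-4, -3)) = -(-19*16)*sqrt(11 - 3/2) = -(-304)*sqrt(19/2) = -(-304)*sqrt(38)/2 = -(-152)*sqrt(38) = 152*sqrt(38)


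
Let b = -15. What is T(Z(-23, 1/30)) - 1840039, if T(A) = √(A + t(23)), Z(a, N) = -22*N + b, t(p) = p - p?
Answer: -1840039 + 2*I*√885/15 ≈ -1.84e+6 + 3.9665*I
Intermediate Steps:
t(p) = 0
Z(a, N) = -15 - 22*N (Z(a, N) = -22*N - 15 = -15 - 22*N)
T(A) = √A (T(A) = √(A + 0) = √A)
T(Z(-23, 1/30)) - 1840039 = √(-15 - 22/30) - 1840039 = √(-15 - 22*1/30) - 1840039 = √(-15 - 11/15) - 1840039 = √(-236/15) - 1840039 = 2*I*√885/15 - 1840039 = -1840039 + 2*I*√885/15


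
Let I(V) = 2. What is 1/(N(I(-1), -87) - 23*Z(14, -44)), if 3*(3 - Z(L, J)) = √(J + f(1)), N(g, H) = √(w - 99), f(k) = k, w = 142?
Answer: 3/(-207 + √43*(3 + 23*I)) ≈ -0.0097164 - 0.0078229*I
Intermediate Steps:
N(g, H) = √43 (N(g, H) = √(142 - 99) = √43)
Z(L, J) = 3 - √(1 + J)/3 (Z(L, J) = 3 - √(J + 1)/3 = 3 - √(1 + J)/3)
1/(N(I(-1), -87) - 23*Z(14, -44)) = 1/(√43 - 23*(3 - √(1 - 44)/3)) = 1/(√43 - 23*(3 - I*√43/3)) = 1/(√43 + (-69 + 23*I*√43/3)) = 1/(-69 + √43 + 23*I*√43/3)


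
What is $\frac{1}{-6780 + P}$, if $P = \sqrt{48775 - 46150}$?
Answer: $- \frac{452}{3064385} - \frac{\sqrt{105}}{9193155} \approx -0.00014862$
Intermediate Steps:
$P = 5 \sqrt{105}$ ($P = \sqrt{2625} = 5 \sqrt{105} \approx 51.235$)
$\frac{1}{-6780 + P} = \frac{1}{-6780 + 5 \sqrt{105}}$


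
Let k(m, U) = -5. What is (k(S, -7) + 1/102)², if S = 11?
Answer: 259081/10404 ≈ 24.902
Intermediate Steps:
(k(S, -7) + 1/102)² = (-5 + 1/102)² = (-509/102)² = 259081/10404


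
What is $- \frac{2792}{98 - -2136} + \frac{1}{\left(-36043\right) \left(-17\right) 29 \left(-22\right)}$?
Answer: $- \frac{545727640805}{436660296226} \approx -1.2498$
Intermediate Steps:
$- \frac{2792}{98 - -2136} + \frac{1}{\left(-36043\right) \left(-17\right) 29 \left(-22\right)} = - \frac{2792}{98 + 2136} - \frac{1}{36043 \left(\left(-493\right) \left(-22\right)\right)} = - \frac{2792}{2234} - \frac{1}{36043 \cdot 10846} = \left(-2792\right) \frac{1}{2234} - \frac{1}{390922378} = - \frac{1396}{1117} - \frac{1}{390922378} = - \frac{545727640805}{436660296226}$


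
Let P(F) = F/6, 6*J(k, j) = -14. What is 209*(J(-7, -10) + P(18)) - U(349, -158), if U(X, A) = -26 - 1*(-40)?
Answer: 376/3 ≈ 125.33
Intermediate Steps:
U(X, A) = 14 (U(X, A) = -26 + 40 = 14)
J(k, j) = -7/3 (J(k, j) = (1/6)*(-14) = -7/3)
P(F) = F/6 (P(F) = F*(1/6) = F/6)
209*(J(-7, -10) + P(18)) - U(349, -158) = 209*(-7/3 + (1/6)*18) - 1*14 = 209*(-7/3 + 3) - 14 = 209*(2/3) - 14 = 418/3 - 14 = 376/3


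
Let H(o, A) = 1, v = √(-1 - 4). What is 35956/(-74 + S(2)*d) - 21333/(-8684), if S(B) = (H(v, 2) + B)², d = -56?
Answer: -11535055/193052 ≈ -59.751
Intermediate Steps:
v = I*√5 (v = √(-5) = I*√5 ≈ 2.2361*I)
S(B) = (1 + B)²
35956/(-74 + S(2)*d) - 21333/(-8684) = 35956/(-74 + (1 + 2)²*(-56)) - 21333/(-8684) = 35956/(-74 + 3²*(-56)) - 21333*(-1/8684) = 35956/(-74 + 9*(-56)) + 1641/668 = 35956/(-74 - 504) + 1641/668 = 35956/(-578) + 1641/668 = 35956*(-1/578) + 1641/668 = -17978/289 + 1641/668 = -11535055/193052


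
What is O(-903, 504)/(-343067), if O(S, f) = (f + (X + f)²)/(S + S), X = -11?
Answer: 243553/619579002 ≈ 0.00039309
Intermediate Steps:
O(S, f) = (f + (-11 + f)²)/(2*S) (O(S, f) = (f + (-11 + f)²)/(S + S) = (f + (-11 + f)²)/((2*S)) = (f + (-11 + f)²)*(1/(2*S)) = (f + (-11 + f)²)/(2*S))
O(-903, 504)/(-343067) = ((½)*(504 + (-11 + 504)²)/(-903))/(-343067) = ((½)*(-1/903)*(504 + 493²))*(-1/343067) = ((½)*(-1/903)*(504 + 243049))*(-1/343067) = ((½)*(-1/903)*243553)*(-1/343067) = -243553/1806*(-1/343067) = 243553/619579002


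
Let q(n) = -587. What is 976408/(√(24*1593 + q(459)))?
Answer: 976408*√37645/37645 ≈ 5032.4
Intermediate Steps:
976408/(√(24*1593 + q(459))) = 976408/(√(24*1593 - 587)) = 976408/(√(38232 - 587)) = 976408/(√37645) = 976408*(√37645/37645) = 976408*√37645/37645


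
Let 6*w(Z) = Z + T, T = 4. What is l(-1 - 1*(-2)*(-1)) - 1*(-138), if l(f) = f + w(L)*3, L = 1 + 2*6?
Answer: 287/2 ≈ 143.50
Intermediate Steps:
L = 13 (L = 1 + 12 = 13)
w(Z) = ⅔ + Z/6 (w(Z) = (Z + 4)/6 = (4 + Z)/6 = ⅔ + Z/6)
l(f) = 17/2 + f (l(f) = f + (⅔ + (⅙)*13)*3 = f + (⅔ + 13/6)*3 = f + (17/6)*3 = f + 17/2 = 17/2 + f)
l(-1 - 1*(-2)*(-1)) - 1*(-138) = (17/2 + (-1 - 1*(-2)*(-1))) - 1*(-138) = (17/2 + (-1 + 2*(-1))) + 138 = (17/2 + (-1 - 2)) + 138 = (17/2 - 3) + 138 = 11/2 + 138 = 287/2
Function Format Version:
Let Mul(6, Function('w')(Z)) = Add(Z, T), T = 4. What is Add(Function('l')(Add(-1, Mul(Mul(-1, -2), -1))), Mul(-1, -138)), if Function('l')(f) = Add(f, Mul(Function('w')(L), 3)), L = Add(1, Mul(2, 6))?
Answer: Rational(287, 2) ≈ 143.50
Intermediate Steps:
L = 13 (L = Add(1, 12) = 13)
Function('w')(Z) = Add(Rational(2, 3), Mul(Rational(1, 6), Z)) (Function('w')(Z) = Mul(Rational(1, 6), Add(Z, 4)) = Mul(Rational(1, 6), Add(4, Z)) = Add(Rational(2, 3), Mul(Rational(1, 6), Z)))
Function('l')(f) = Add(Rational(17, 2), f) (Function('l')(f) = Add(f, Mul(Add(Rational(2, 3), Mul(Rational(1, 6), 13)), 3)) = Add(f, Mul(Add(Rational(2, 3), Rational(13, 6)), 3)) = Add(f, Mul(Rational(17, 6), 3)) = Add(f, Rational(17, 2)) = Add(Rational(17, 2), f))
Add(Function('l')(Add(-1, Mul(Mul(-1, -2), -1))), Mul(-1, -138)) = Add(Add(Rational(17, 2), Add(-1, Mul(Mul(-1, -2), -1))), Mul(-1, -138)) = Add(Add(Rational(17, 2), Add(-1, Mul(2, -1))), 138) = Add(Add(Rational(17, 2), Add(-1, -2)), 138) = Add(Add(Rational(17, 2), -3), 138) = Add(Rational(11, 2), 138) = Rational(287, 2)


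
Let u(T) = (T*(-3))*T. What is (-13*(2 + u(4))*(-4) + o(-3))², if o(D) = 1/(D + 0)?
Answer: 51509329/9 ≈ 5.7233e+6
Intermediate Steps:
o(D) = 1/D
u(T) = -3*T² (u(T) = (-3*T)*T = -3*T²)
(-13*(2 + u(4))*(-4) + o(-3))² = (-13*(2 - 3*4²)*(-4) + 1/(-3))² = (-13*(2 - 3*16)*(-4) - ⅓)² = (-13*(2 - 48)*(-4) - ⅓)² = (-(-598)*(-4) - ⅓)² = (-13*184 - ⅓)² = (-2392 - ⅓)² = (-7177/3)² = 51509329/9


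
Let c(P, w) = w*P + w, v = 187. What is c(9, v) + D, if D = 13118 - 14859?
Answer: 129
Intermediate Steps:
c(P, w) = w + P*w (c(P, w) = P*w + w = w + P*w)
D = -1741
c(9, v) + D = 187*(1 + 9) - 1741 = 187*10 - 1741 = 1870 - 1741 = 129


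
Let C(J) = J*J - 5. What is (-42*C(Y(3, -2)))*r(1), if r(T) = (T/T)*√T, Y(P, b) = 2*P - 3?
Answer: -168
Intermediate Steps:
Y(P, b) = -3 + 2*P
r(T) = √T (r(T) = 1*√T = √T)
C(J) = -5 + J² (C(J) = J² - 5 = -5 + J²)
(-42*C(Y(3, -2)))*r(1) = (-42*(-5 + (-3 + 2*3)²))*√1 = -42*(-5 + (-3 + 6)²)*1 = -42*(-5 + 3²)*1 = -42*(-5 + 9)*1 = -42*4*1 = -168*1 = -168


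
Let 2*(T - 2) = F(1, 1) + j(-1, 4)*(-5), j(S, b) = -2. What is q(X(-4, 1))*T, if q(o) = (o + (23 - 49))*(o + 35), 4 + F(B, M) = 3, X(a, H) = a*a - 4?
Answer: -4277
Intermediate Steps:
X(a, H) = -4 + a**2 (X(a, H) = a**2 - 4 = -4 + a**2)
F(B, M) = -1 (F(B, M) = -4 + 3 = -1)
q(o) = (-26 + o)*(35 + o) (q(o) = (o - 26)*(35 + o) = (-26 + o)*(35 + o))
T = 13/2 (T = 2 + (-1 - 2*(-5))/2 = 2 + (-1 + 10)/2 = 2 + (1/2)*9 = 2 + 9/2 = 13/2 ≈ 6.5000)
q(X(-4, 1))*T = (-910 + (-4 + (-4)**2)**2 + 9*(-4 + (-4)**2))*(13/2) = (-910 + (-4 + 16)**2 + 9*(-4 + 16))*(13/2) = (-910 + 12**2 + 9*12)*(13/2) = (-910 + 144 + 108)*(13/2) = -658*13/2 = -4277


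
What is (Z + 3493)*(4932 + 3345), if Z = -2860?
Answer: 5239341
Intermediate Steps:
(Z + 3493)*(4932 + 3345) = (-2860 + 3493)*(4932 + 3345) = 633*8277 = 5239341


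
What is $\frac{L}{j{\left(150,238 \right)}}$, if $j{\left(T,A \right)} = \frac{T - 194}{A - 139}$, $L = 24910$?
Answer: $- \frac{112095}{2} \approx -56048.0$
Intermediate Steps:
$j{\left(T,A \right)} = \frac{-194 + T}{-139 + A}$
$\frac{L}{j{\left(150,238 \right)}} = \frac{24910}{\frac{1}{-139 + 238} \left(-194 + 150\right)} = \frac{24910}{\frac{1}{99} \left(-44\right)} = \frac{24910}{- \frac{4}{9}} = 24910 \left(- \frac{9}{4}\right) = - \frac{112095}{2}$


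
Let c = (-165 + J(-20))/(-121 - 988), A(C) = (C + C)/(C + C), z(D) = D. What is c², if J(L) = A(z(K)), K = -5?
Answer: 26896/1229881 ≈ 0.021869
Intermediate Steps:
A(C) = 1 (A(C) = (2*C)/((2*C)) = (2*C)*(1/(2*C)) = 1)
J(L) = 1
c = 164/1109 (c = (-165 + 1)/(-121 - 988) = -164/(-1109) = -164*(-1/1109) = 164/1109 ≈ 0.14788)
c² = (164/1109)² = 26896/1229881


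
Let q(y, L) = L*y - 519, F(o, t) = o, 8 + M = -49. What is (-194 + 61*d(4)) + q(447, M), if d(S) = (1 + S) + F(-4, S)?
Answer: -26131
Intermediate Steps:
M = -57 (M = -8 - 49 = -57)
d(S) = -3 + S (d(S) = (1 + S) - 4 = -3 + S)
q(y, L) = -519 + L*y
(-194 + 61*d(4)) + q(447, M) = (-194 + 61*(-3 + 4)) + (-519 - 57*447) = (-194 + 61*1) + (-519 - 25479) = (-194 + 61) - 25998 = -133 - 25998 = -26131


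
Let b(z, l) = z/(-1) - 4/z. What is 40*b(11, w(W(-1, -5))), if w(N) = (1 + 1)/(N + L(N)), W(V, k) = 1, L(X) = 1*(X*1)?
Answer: -5000/11 ≈ -454.55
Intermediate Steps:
L(X) = X (L(X) = 1*X = X)
w(N) = 1/N (w(N) = (1 + 1)/(N + N) = 2/((2*N)) = 2*(1/(2*N)) = 1/N)
b(z, l) = -z - 4/z (b(z, l) = z*(-1) - 4/z = -z - 4/z)
40*b(11, w(W(-1, -5))) = 40*(-1*11 - 4/11) = 40*(-11 - 4*1/11) = 40*(-11 - 4/11) = 40*(-125/11) = -5000/11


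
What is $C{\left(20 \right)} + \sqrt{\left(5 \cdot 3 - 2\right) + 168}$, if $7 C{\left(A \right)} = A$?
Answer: $\frac{20}{7} + \sqrt{181} \approx 16.311$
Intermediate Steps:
$C{\left(A \right)} = \frac{A}{7}$
$C{\left(20 \right)} + \sqrt{\left(5 \cdot 3 - 2\right) + 168} = \frac{1}{7} \cdot 20 + \sqrt{\left(5 \cdot 3 - 2\right) + 168} = \frac{20}{7} + \sqrt{\left(15 - 2\right) + 168} = \frac{20}{7} + \sqrt{13 + 168} = \frac{20}{7} + \sqrt{181}$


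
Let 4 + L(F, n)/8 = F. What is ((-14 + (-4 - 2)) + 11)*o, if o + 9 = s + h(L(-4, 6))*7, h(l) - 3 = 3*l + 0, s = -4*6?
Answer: 12204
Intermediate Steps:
L(F, n) = -32 + 8*F
s = -24
h(l) = 3 + 3*l (h(l) = 3 + (3*l + 0) = 3 + 3*l)
o = -1356 (o = -9 + (-24 + (3 + 3*(-32 + 8*(-4)))*7) = -9 + (-24 + (3 + 3*(-32 - 32))*7) = -9 + (-24 + (3 + 3*(-64))*7) = -9 + (-24 + (3 - 192)*7) = -9 + (-24 - 189*7) = -9 + (-24 - 1323) = -9 - 1347 = -1356)
((-14 + (-4 - 2)) + 11)*o = ((-14 + (-4 - 2)) + 11)*(-1356) = ((-14 - 6) + 11)*(-1356) = (-20 + 11)*(-1356) = -9*(-1356) = 12204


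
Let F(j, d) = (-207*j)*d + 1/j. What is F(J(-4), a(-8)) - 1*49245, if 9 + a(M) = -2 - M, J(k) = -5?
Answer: -261751/5 ≈ -52350.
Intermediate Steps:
a(M) = -11 - M (a(M) = -9 + (-2 - M) = -11 - M)
F(j, d) = 1/j - 207*d*j (F(j, d) = -207*d*j + 1/j = 1/j - 207*d*j)
F(J(-4), a(-8)) - 1*49245 = (1/(-5) - 207*(-11 - 1*(-8))*(-5)) - 1*49245 = (-1/5 - 207*(-11 + 8)*(-5)) - 49245 = (-1/5 - 207*(-3)*(-5)) - 49245 = (-1/5 - 3105) - 49245 = -15526/5 - 49245 = -261751/5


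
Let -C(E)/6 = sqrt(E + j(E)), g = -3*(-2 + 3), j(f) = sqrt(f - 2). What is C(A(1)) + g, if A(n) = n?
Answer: -3 - 6*sqrt(1 + I) ≈ -9.5921 - 2.7305*I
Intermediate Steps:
j(f) = sqrt(-2 + f)
g = -3 (g = -3*1 = -3)
C(E) = -6*sqrt(E + sqrt(-2 + E))
C(A(1)) + g = -6*sqrt(1 + sqrt(-2 + 1)) - 3 = -6*sqrt(1 + sqrt(-1)) - 3 = -6*sqrt(1 + I) - 3 = -3 - 6*sqrt(1 + I)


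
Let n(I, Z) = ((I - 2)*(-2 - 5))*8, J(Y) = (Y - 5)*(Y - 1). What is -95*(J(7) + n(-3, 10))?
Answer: -27740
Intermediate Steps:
J(Y) = (-1 + Y)*(-5 + Y) (J(Y) = (-5 + Y)*(-1 + Y) = (-1 + Y)*(-5 + Y))
n(I, Z) = 112 - 56*I (n(I, Z) = ((-2 + I)*(-7))*8 = (14 - 7*I)*8 = 112 - 56*I)
-95*(J(7) + n(-3, 10)) = -95*((5 + 7**2 - 6*7) + (112 - 56*(-3))) = -95*((5 + 49 - 42) + (112 + 168)) = -95*(12 + 280) = -95*292 = -27740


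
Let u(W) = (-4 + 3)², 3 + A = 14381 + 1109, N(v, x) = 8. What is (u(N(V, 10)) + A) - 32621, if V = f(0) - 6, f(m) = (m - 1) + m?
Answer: -17133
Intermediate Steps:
f(m) = -1 + 2*m (f(m) = (-1 + m) + m = -1 + 2*m)
V = -7 (V = (-1 + 2*0) - 6 = (-1 + 0) - 6 = -1 - 6 = -7)
A = 15487 (A = -3 + (14381 + 1109) = -3 + 15490 = 15487)
u(W) = 1 (u(W) = (-1)² = 1)
(u(N(V, 10)) + A) - 32621 = (1 + 15487) - 32621 = 15488 - 32621 = -17133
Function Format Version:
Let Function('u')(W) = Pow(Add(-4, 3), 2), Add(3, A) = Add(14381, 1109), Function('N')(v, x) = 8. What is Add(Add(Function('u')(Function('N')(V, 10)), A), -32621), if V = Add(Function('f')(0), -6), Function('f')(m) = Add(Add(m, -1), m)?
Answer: -17133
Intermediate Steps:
Function('f')(m) = Add(-1, Mul(2, m)) (Function('f')(m) = Add(Add(-1, m), m) = Add(-1, Mul(2, m)))
V = -7 (V = Add(Add(-1, Mul(2, 0)), -6) = Add(Add(-1, 0), -6) = Add(-1, -6) = -7)
A = 15487 (A = Add(-3, Add(14381, 1109)) = Add(-3, 15490) = 15487)
Function('u')(W) = 1 (Function('u')(W) = Pow(-1, 2) = 1)
Add(Add(Function('u')(Function('N')(V, 10)), A), -32621) = Add(Add(1, 15487), -32621) = Add(15488, -32621) = -17133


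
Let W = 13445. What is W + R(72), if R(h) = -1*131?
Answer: 13314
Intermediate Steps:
R(h) = -131
W + R(72) = 13445 - 131 = 13314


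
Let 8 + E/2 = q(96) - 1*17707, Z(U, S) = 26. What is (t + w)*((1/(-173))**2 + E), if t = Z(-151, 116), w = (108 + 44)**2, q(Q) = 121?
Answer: -24359166387630/29929 ≈ -8.1390e+8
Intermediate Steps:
w = 23104 (w = 152**2 = 23104)
t = 26
E = -35188 (E = -16 + 2*(121 - 1*17707) = -16 + 2*(121 - 17707) = -16 + 2*(-17586) = -16 - 35172 = -35188)
(t + w)*((1/(-173))**2 + E) = (26 + 23104)*((1/(-173))**2 - 35188) = 23130*((-1/173)**2 - 35188) = 23130*(1/29929 - 35188) = 23130*(-1053141651/29929) = -24359166387630/29929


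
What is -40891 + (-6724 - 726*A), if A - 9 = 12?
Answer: -62861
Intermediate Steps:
A = 21 (A = 9 + 12 = 21)
-40891 + (-6724 - 726*A) = -40891 + (-6724 - 726*21) = -40891 + (-6724 - 1*15246) = -40891 + (-6724 - 15246) = -40891 - 21970 = -62861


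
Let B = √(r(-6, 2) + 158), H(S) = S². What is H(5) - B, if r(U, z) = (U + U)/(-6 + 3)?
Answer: 25 - 9*√2 ≈ 12.272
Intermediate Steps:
r(U, z) = -2*U/3 (r(U, z) = (2*U)/(-3) = (2*U)*(-⅓) = -2*U/3)
B = 9*√2 (B = √(-⅔*(-6) + 158) = √(4 + 158) = √162 = 9*√2 ≈ 12.728)
H(5) - B = 5² - 9*√2 = 25 - 9*√2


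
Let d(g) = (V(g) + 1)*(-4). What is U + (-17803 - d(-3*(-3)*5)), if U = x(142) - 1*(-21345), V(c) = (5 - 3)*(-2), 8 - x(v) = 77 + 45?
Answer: 3416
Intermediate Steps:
x(v) = -114 (x(v) = 8 - (77 + 45) = 8 - 1*122 = 8 - 122 = -114)
V(c) = -4 (V(c) = 2*(-2) = -4)
d(g) = 12 (d(g) = (-4 + 1)*(-4) = -3*(-4) = 12)
U = 21231 (U = -114 - 1*(-21345) = -114 + 21345 = 21231)
U + (-17803 - d(-3*(-3)*5)) = 21231 + (-17803 - 1*12) = 21231 + (-17803 - 12) = 21231 - 17815 = 3416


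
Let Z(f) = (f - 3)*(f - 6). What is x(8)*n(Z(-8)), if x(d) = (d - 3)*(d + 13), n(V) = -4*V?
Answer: -64680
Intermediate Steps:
Z(f) = (-6 + f)*(-3 + f) (Z(f) = (-3 + f)*(-6 + f) = (-6 + f)*(-3 + f))
x(d) = (-3 + d)*(13 + d)
x(8)*n(Z(-8)) = (-39 + 8² + 10*8)*(-4*(18 + (-8)² - 9*(-8))) = (-39 + 64 + 80)*(-4*(18 + 64 + 72)) = 105*(-4*154) = 105*(-616) = -64680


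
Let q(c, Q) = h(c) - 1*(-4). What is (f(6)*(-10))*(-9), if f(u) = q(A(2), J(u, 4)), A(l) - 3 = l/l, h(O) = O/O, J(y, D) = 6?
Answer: 450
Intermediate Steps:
h(O) = 1
A(l) = 4 (A(l) = 3 + l/l = 3 + 1 = 4)
q(c, Q) = 5 (q(c, Q) = 1 - 1*(-4) = 1 + 4 = 5)
f(u) = 5
(f(6)*(-10))*(-9) = (5*(-10))*(-9) = -50*(-9) = 450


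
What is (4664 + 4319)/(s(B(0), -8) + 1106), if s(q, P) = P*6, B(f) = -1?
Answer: 8983/1058 ≈ 8.4906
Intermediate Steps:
s(q, P) = 6*P
(4664 + 4319)/(s(B(0), -8) + 1106) = (4664 + 4319)/(6*(-8) + 1106) = 8983/(-48 + 1106) = 8983/1058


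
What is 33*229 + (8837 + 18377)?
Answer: 34771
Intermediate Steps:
33*229 + (8837 + 18377) = 7557 + 27214 = 34771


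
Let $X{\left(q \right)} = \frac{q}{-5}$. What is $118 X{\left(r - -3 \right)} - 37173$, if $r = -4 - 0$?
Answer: $- \frac{185747}{5} \approx -37149.0$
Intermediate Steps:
$r = -4$ ($r = -4 + 0 = -4$)
$X{\left(q \right)} = - \frac{q}{5}$ ($X{\left(q \right)} = q \left(- \frac{1}{5}\right) = - \frac{q}{5}$)
$118 X{\left(r - -3 \right)} - 37173 = 118 \left(- \frac{-4 - -3}{5}\right) - 37173 = 118 \left(- \frac{-4 + 3}{5}\right) - 37173 = 118 \left(\left(- \frac{1}{5}\right) \left(-1\right)\right) - 37173 = 118 \cdot \frac{1}{5} - 37173 = \frac{118}{5} - 37173 = - \frac{185747}{5}$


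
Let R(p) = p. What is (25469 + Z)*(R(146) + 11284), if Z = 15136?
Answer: 464115150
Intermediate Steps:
(25469 + Z)*(R(146) + 11284) = (25469 + 15136)*(146 + 11284) = 40605*11430 = 464115150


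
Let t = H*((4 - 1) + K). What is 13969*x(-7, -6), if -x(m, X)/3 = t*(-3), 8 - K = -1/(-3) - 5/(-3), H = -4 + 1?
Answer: -3394467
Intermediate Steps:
H = -3
K = 6 (K = 8 - (-1/(-3) - 5/(-3)) = 8 - (-1*(-1/3) - 5*(-1/3)) = 8 - (1/3 + 5/3) = 8 - 1*2 = 8 - 2 = 6)
t = -27 (t = -3*((4 - 1) + 6) = -3*(3 + 6) = -3*9 = -27)
x(m, X) = -243 (x(m, X) = -(-81)*(-3) = -3*81 = -243)
13969*x(-7, -6) = 13969*(-243) = -3394467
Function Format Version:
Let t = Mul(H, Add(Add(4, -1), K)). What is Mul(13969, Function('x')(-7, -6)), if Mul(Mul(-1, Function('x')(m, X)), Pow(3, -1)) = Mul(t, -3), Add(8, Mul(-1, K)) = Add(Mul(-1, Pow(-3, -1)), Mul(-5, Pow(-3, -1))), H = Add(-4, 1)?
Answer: -3394467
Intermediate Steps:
H = -3
K = 6 (K = Add(8, Mul(-1, Add(Mul(-1, Pow(-3, -1)), Mul(-5, Pow(-3, -1))))) = Add(8, Mul(-1, Add(Mul(-1, Rational(-1, 3)), Mul(-5, Rational(-1, 3))))) = Add(8, Mul(-1, Add(Rational(1, 3), Rational(5, 3)))) = Add(8, Mul(-1, 2)) = Add(8, -2) = 6)
t = -27 (t = Mul(-3, Add(Add(4, -1), 6)) = Mul(-3, Add(3, 6)) = Mul(-3, 9) = -27)
Function('x')(m, X) = -243 (Function('x')(m, X) = Mul(-3, Mul(-27, -3)) = Mul(-3, 81) = -243)
Mul(13969, Function('x')(-7, -6)) = Mul(13969, -243) = -3394467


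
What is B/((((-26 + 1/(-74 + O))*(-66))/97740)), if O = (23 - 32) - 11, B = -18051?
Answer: -167519844/163 ≈ -1.0277e+6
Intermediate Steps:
O = -20 (O = -9 - 11 = -20)
B/((((-26 + 1/(-74 + O))*(-66))/97740)) = -18051*(-16290/(11*(-26 + 1/(-74 - 20)))) = -18051*(-16290/(11*(-26 + 1/(-94)))) = -18051*(-16290/(11*(-26 - 1/94))) = -18051/(-2445/94*(-66)*(1/97740)) = -18051/((80685/47)*(1/97740)) = -18051/1793/102084 = -18051*102084/1793 = -167519844/163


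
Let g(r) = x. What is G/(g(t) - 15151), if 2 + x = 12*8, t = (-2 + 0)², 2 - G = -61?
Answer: -1/239 ≈ -0.0041841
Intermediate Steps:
G = 63 (G = 2 - 1*(-61) = 2 + 61 = 63)
t = 4 (t = (-2)² = 4)
x = 94 (x = -2 + 12*8 = -2 + 96 = 94)
g(r) = 94
G/(g(t) - 15151) = 63/(94 - 15151) = 63/(-15057) = -1/15057*63 = -1/239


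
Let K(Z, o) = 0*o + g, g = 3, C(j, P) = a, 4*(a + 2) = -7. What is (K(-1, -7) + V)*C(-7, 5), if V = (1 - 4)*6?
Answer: 225/4 ≈ 56.250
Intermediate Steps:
a = -15/4 (a = -2 + (¼)*(-7) = -2 - 7/4 = -15/4 ≈ -3.7500)
C(j, P) = -15/4
V = -18 (V = -3*6 = -18)
K(Z, o) = 3 (K(Z, o) = 0*o + 3 = 0 + 3 = 3)
(K(-1, -7) + V)*C(-7, 5) = (3 - 18)*(-15/4) = -15*(-15/4) = 225/4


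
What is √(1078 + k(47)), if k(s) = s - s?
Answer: 7*√22 ≈ 32.833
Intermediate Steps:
k(s) = 0
√(1078 + k(47)) = √(1078 + 0) = √1078 = 7*√22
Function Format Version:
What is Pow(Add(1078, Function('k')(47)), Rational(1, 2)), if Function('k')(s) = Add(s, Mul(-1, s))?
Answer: Mul(7, Pow(22, Rational(1, 2))) ≈ 32.833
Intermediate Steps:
Function('k')(s) = 0
Pow(Add(1078, Function('k')(47)), Rational(1, 2)) = Pow(Add(1078, 0), Rational(1, 2)) = Pow(1078, Rational(1, 2)) = Mul(7, Pow(22, Rational(1, 2)))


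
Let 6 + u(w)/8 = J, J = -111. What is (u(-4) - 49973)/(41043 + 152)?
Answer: -50909/41195 ≈ -1.2358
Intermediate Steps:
u(w) = -936 (u(w) = -48 + 8*(-111) = -48 - 888 = -936)
(u(-4) - 49973)/(41043 + 152) = (-936 - 49973)/(41043 + 152) = -50909/41195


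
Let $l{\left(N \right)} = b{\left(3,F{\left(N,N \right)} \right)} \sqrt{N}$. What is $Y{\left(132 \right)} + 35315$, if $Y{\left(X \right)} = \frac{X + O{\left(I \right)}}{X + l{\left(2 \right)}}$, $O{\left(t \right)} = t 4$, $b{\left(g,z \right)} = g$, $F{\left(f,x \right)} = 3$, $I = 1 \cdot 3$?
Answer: $\frac{34150661}{967} - \frac{24 \sqrt{2}}{967} \approx 35316.0$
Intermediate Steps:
$I = 3$
$O{\left(t \right)} = 4 t$
$l{\left(N \right)} = 3 \sqrt{N}$
$Y{\left(X \right)} = \frac{12 + X}{X + 3 \sqrt{2}}$ ($Y{\left(X \right)} = \frac{X + 4 \cdot 3}{X + 3 \sqrt{2}} = \frac{X + 12}{X + 3 \sqrt{2}} = \frac{12 + X}{X + 3 \sqrt{2}}$)
$Y{\left(132 \right)} + 35315 = \frac{12 + 132}{132 + 3 \sqrt{2}} + 35315 = \frac{1}{132 + 3 \sqrt{2}} \cdot 144 + 35315 = \frac{144}{132 + 3 \sqrt{2}} + 35315 = 35315 + \frac{144}{132 + 3 \sqrt{2}}$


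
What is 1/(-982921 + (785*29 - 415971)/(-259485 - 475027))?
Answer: -367256/360983438173 ≈ -1.0174e-6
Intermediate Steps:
1/(-982921 + (785*29 - 415971)/(-259485 - 475027)) = 1/(-982921 + (22765 - 415971)/(-734512)) = 1/(-982921 - 393206*(-1/734512)) = 1/(-982921 + 196603/367256) = 1/(-360983438173/367256) = -367256/360983438173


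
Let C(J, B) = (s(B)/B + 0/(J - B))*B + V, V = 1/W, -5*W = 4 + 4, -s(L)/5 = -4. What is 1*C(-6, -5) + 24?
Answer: 347/8 ≈ 43.375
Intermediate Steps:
s(L) = 20 (s(L) = -5*(-4) = 20)
W = -8/5 (W = -(4 + 4)/5 = -⅕*8 = -8/5 ≈ -1.6000)
V = -5/8 (V = 1/(-8/5) = -5/8 ≈ -0.62500)
C(J, B) = 155/8 (C(J, B) = (20/B + 0/(J - B))*B - 5/8 = (20/B + 0)*B - 5/8 = (20/B)*B - 5/8 = 20 - 5/8 = 155/8)
1*C(-6, -5) + 24 = 1*(155/8) + 24 = 155/8 + 24 = 347/8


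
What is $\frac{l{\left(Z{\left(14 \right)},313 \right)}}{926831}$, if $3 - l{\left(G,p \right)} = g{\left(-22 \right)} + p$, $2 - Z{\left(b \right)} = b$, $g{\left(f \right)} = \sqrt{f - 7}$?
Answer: $- \frac{310}{926831} - \frac{i \sqrt{29}}{926831} \approx -0.00033447 - 5.8103 \cdot 10^{-6} i$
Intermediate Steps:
$g{\left(f \right)} = \sqrt{-7 + f}$
$Z{\left(b \right)} = 2 - b$
$l{\left(G,p \right)} = 3 - p - i \sqrt{29}$ ($l{\left(G,p \right)} = 3 - \left(\sqrt{-7 - 22} + p\right) = 3 - \left(\sqrt{-29} + p\right) = 3 - \left(i \sqrt{29} + p\right) = 3 - \left(p + i \sqrt{29}\right) = 3 - p - i \sqrt{29}$)
$\frac{l{\left(Z{\left(14 \right)},313 \right)}}{926831} = \frac{3 - 313 - i \sqrt{29}}{926831} = \left(3 - 313 - i \sqrt{29}\right) \frac{1}{926831} = \left(-310 - i \sqrt{29}\right) \frac{1}{926831} = - \frac{310}{926831} - \frac{i \sqrt{29}}{926831}$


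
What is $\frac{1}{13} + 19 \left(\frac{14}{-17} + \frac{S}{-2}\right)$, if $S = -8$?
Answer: $\frac{13355}{221} \approx 60.43$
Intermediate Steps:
$\frac{1}{13} + 19 \left(\frac{14}{-17} + \frac{S}{-2}\right) = \frac{1}{13} + 19 \left(\frac{14}{-17} - \frac{8}{-2}\right) = \frac{1}{13} + 19 \left(14 \left(- \frac{1}{17}\right) - -4\right) = \frac{1}{13} + 19 \left(- \frac{14}{17} + 4\right) = \frac{1}{13} + 19 \cdot \frac{54}{17} = \frac{1}{13} + \frac{1026}{17} = \frac{13355}{221}$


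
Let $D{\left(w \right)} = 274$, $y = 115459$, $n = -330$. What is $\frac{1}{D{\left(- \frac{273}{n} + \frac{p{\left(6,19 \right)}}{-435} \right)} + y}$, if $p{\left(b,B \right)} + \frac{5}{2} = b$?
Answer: $\frac{1}{115733} \approx 8.6406 \cdot 10^{-6}$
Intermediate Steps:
$p{\left(b,B \right)} = - \frac{5}{2} + b$
$\frac{1}{D{\left(- \frac{273}{n} + \frac{p{\left(6,19 \right)}}{-435} \right)} + y} = \frac{1}{274 + 115459} = \frac{1}{115733}$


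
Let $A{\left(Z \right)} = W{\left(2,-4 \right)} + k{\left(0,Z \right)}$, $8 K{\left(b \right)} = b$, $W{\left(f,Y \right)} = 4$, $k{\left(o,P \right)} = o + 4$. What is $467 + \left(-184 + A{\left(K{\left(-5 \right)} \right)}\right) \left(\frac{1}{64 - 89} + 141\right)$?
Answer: $- \frac{608549}{25} \approx -24342.0$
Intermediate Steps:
$k{\left(o,P \right)} = 4 + o$
$K{\left(b \right)} = \frac{b}{8}$
$A{\left(Z \right)} = 8$ ($A{\left(Z \right)} = 4 + \left(4 + 0\right) = 4 + 4 = 8$)
$467 + \left(-184 + A{\left(K{\left(-5 \right)} \right)}\right) \left(\frac{1}{64 - 89} + 141\right) = 467 + \left(-184 + 8\right) \left(\frac{1}{64 - 89} + 141\right) = 467 - 176 \left(\frac{1}{-25} + 141\right) = 467 - 176 \left(- \frac{1}{25} + 141\right) = 467 - \frac{620224}{25} = - \frac{608549}{25}$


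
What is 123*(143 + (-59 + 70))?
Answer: 18942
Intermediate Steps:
123*(143 + (-59 + 70)) = 123*(143 + 11) = 123*154 = 18942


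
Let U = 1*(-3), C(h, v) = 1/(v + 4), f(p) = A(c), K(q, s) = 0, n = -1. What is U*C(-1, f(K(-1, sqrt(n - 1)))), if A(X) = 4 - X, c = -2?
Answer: -3/10 ≈ -0.30000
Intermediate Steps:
f(p) = 6 (f(p) = 4 - 1*(-2) = 4 + 2 = 6)
C(h, v) = 1/(4 + v)
U = -3
U*C(-1, f(K(-1, sqrt(n - 1)))) = -3/(4 + 6) = -3/10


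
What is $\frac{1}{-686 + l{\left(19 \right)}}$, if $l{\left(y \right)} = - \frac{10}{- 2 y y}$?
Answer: $- \frac{361}{247641} \approx -0.0014578$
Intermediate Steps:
$l{\left(y \right)} = \frac{5}{y^{2}}$ ($l{\left(y \right)} = - \frac{10}{\left(-2\right) y^{2}} = - 10 \left(- \frac{1}{2 y^{2}}\right) = \frac{5}{y^{2}}$)
$\frac{1}{-686 + l{\left(19 \right)}} = \frac{1}{-686 + \frac{5}{361}} = \frac{1}{- \frac{247641}{361}} = - \frac{361}{247641}$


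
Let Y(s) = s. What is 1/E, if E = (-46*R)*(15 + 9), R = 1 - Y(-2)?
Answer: -1/3312 ≈ -0.00030193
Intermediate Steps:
R = 3 (R = 1 - 1*(-2) = 1 + 2 = 3)
E = -3312 (E = (-46*3)*(15 + 9) = -138*24 = -3312)
1/E = 1/(-3312) = -1/3312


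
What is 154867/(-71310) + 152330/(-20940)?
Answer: -117546394/12443595 ≈ -9.4463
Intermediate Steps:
154867/(-71310) + 152330/(-20940) = 154867*(-1/71310) + 152330*(-1/20940) = -154867/71310 - 15233/2094 = -117546394/12443595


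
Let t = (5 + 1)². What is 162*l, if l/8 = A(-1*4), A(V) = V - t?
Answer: -51840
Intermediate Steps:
t = 36 (t = 6² = 36)
A(V) = -36 + V (A(V) = V - 1*36 = V - 36 = -36 + V)
l = -320 (l = 8*(-36 - 1*4) = 8*(-36 - 4) = 8*(-40) = -320)
162*l = 162*(-320) = -51840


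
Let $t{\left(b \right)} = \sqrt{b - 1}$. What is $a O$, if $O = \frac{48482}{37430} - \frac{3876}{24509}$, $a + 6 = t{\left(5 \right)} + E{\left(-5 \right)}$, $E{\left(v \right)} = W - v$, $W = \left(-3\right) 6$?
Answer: $- \frac{8866916593}{458685935} \approx -19.331$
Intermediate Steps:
$W = -18$
$E{\left(v \right)} = -18 - v$
$t{\left(b \right)} = \sqrt{-1 + b}$
$a = -17$ ($a = -6 + \left(\sqrt{-1 + 5} - 13\right) = -6 + \left(\sqrt{4} + \left(-18 + 5\right)\right) = -6 + \left(2 - 13\right) = -6 - 11 = -17$)
$O = \frac{521583329}{458685935}$ ($O = 48482 \cdot \frac{1}{37430} - \frac{3876}{24509} = \frac{24241}{18715} - \frac{3876}{24509} = \frac{521583329}{458685935} \approx 1.1371$)
$a O = \left(-17\right) \frac{521583329}{458685935} = - \frac{8866916593}{458685935}$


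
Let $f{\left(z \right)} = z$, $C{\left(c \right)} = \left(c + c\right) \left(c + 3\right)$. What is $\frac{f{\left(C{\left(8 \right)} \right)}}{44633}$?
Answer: $\frac{176}{44633} \approx 0.0039433$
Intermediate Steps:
$C{\left(c \right)} = 2 c \left(3 + c\right)$
$\frac{f{\left(C{\left(8 \right)} \right)}}{44633} = \frac{2 \cdot 8 \left(3 + 8\right)}{44633} = 2 \cdot 8 \cdot 11 \cdot \frac{1}{44633} = 176 \cdot \frac{1}{44633} = \frac{176}{44633}$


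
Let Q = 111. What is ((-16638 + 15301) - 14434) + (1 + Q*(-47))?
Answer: -20987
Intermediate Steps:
((-16638 + 15301) - 14434) + (1 + Q*(-47)) = ((-16638 + 15301) - 14434) + (1 + 111*(-47)) = (-1337 - 14434) + (1 - 5217) = -15771 - 5216 = -20987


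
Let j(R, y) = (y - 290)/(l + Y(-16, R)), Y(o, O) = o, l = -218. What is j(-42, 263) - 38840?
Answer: -1009837/26 ≈ -38840.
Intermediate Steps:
j(R, y) = 145/117 - y/234 (j(R, y) = (y - 290)/(-218 - 16) = (-290 + y)/(-234) = (-290 + y)*(-1/234) = 145/117 - y/234)
j(-42, 263) - 38840 = (145/117 - 1/234*263) - 38840 = (145/117 - 263/234) - 38840 = 3/26 - 38840 = -1009837/26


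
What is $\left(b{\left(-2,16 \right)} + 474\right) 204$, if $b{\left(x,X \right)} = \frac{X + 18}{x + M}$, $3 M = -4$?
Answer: $\frac{473076}{5} \approx 94615.0$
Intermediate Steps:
$M = - \frac{4}{3}$ ($M = \frac{1}{3} \left(-4\right) = - \frac{4}{3} \approx -1.3333$)
$b{\left(x,X \right)} = \frac{18 + X}{- \frac{4}{3} + x}$ ($b{\left(x,X \right)} = \frac{X + 18}{x - \frac{4}{3}} = \frac{18 + X}{- \frac{4}{3} + x}$)
$\left(b{\left(-2,16 \right)} + 474\right) 204 = \left(\frac{3 \left(18 + 16\right)}{-4 + 3 \left(-2\right)} + 474\right) 204 = \left(3 \frac{1}{-4 - 6} \cdot 34 + 474\right) 204 = \left(3 \frac{1}{-10} \cdot 34 + 474\right) 204 = \left(3 \left(- \frac{1}{10}\right) 34 + 474\right) 204 = \left(- \frac{51}{5} + 474\right) 204 = \frac{2319}{5} \cdot 204 = \frac{473076}{5}$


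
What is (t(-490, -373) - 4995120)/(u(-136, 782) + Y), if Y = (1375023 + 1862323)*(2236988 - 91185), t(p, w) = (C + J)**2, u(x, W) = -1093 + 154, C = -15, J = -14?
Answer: -4994279/6946706757899 ≈ -7.1894e-7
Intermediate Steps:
u(x, W) = -939
t(p, w) = 841 (t(p, w) = (-15 - 14)**2 = (-29)**2 = 841)
Y = 6946706758838 (Y = 3237346*2145803 = 6946706758838)
(t(-490, -373) - 4995120)/(u(-136, 782) + Y) = (841 - 4995120)/(-939 + 6946706758838) = -4994279/6946706757899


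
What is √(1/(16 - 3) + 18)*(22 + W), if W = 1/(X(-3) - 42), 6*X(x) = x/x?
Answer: 5516*√3055/3263 ≈ 93.436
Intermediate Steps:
X(x) = ⅙ (X(x) = (x/x)/6 = (⅙)*1 = ⅙)
W = -6/251 (W = 1/(⅙ - 42) = 1/(-251/6) = -6/251 ≈ -0.023904)
√(1/(16 - 3) + 18)*(22 + W) = √(1/(16 - 3) + 18)*(22 - 6/251) = √(1/13 + 18)*(5516/251) = √(235/13)*(5516/251) = (√3055/13)*(5516/251) = 5516*√3055/3263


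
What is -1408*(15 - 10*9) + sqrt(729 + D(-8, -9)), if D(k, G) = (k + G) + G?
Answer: 105600 + sqrt(703) ≈ 1.0563e+5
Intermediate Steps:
D(k, G) = k + 2*G (D(k, G) = (G + k) + G = k + 2*G)
-1408*(15 - 10*9) + sqrt(729 + D(-8, -9)) = -1408*(15 - 10*9) + sqrt(729 + (-8 + 2*(-9))) = -1408*(15 - 90) + sqrt(729 + (-8 - 18)) = -1408*(-75) + sqrt(729 - 26) = 105600 + sqrt(703)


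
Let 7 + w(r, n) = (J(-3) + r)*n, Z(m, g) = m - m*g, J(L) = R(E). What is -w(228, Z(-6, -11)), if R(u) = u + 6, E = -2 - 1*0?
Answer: 16711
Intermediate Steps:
E = -2 (E = -2 + 0 = -2)
R(u) = 6 + u
J(L) = 4 (J(L) = 6 - 2 = 4)
Z(m, g) = m - g*m
w(r, n) = -7 + n*(4 + r) (w(r, n) = -7 + (4 + r)*n = -7 + n*(4 + r))
-w(228, Z(-6, -11)) = -(-7 + 4*(-6*(1 - 1*(-11))) - 6*(1 - 1*(-11))*228) = -(-7 + 4*(-6*(1 + 11)) - 6*(1 + 11)*228) = -(-7 + 4*(-6*12) - 6*12*228) = -(-7 + 4*(-72) - 72*228) = -(-7 - 288 - 16416) = -1*(-16711) = 16711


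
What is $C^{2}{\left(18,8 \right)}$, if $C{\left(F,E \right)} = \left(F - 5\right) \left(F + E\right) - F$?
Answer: $102400$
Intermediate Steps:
$C{\left(F,E \right)} = - F + \left(-5 + F\right) \left(E + F\right)$ ($C{\left(F,E \right)} = \left(-5 + F\right) \left(E + F\right) - F = - F + \left(-5 + F\right) \left(E + F\right)$)
$C^{2}{\left(18,8 \right)} = \left(18^{2} - 108 - 40 + 8 \cdot 18\right)^{2} = \left(324 - 108 - 40 + 144\right)^{2} = 320^{2} = 102400$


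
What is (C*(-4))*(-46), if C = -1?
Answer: -184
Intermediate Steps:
(C*(-4))*(-46) = -1*(-4)*(-46) = 4*(-46) = -184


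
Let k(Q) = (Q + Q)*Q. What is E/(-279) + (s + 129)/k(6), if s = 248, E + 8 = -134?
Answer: 12823/2232 ≈ 5.7451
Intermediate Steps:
E = -142 (E = -8 - 134 = -142)
k(Q) = 2*Q² (k(Q) = (2*Q)*Q = 2*Q²)
E/(-279) + (s + 129)/k(6) = -142/(-279) + (248 + 129)/((2*6²)) = -142*(-1/279) + 377/((2*36)) = 142/279 + 377/72 = 12823/2232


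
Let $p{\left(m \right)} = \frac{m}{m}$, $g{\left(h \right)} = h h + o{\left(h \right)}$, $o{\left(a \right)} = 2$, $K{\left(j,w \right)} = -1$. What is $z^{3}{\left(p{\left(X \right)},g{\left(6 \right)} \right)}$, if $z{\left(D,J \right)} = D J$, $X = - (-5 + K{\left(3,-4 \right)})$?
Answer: $54872$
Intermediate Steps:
$g{\left(h \right)} = 2 + h^{2}$ ($g{\left(h \right)} = h h + 2 = h^{2} + 2 = 2 + h^{2}$)
$X = 6$ ($X = - (-5 - 1) = \left(-1\right) \left(-6\right) = 6$)
$p{\left(m \right)} = 1$
$z^{3}{\left(p{\left(X \right)},g{\left(6 \right)} \right)} = \left(1 \left(2 + 6^{2}\right)\right)^{3} = \left(1 \left(2 + 36\right)\right)^{3} = \left(1 \cdot 38\right)^{3} = 38^{3} = 54872$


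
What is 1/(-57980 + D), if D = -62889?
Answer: -1/120869 ≈ -8.2734e-6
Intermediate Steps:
1/(-57980 + D) = 1/(-57980 - 62889) = 1/(-120869) = -1/120869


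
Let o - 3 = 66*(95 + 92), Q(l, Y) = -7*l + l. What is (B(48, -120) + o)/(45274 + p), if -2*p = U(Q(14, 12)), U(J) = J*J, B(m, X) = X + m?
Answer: 12273/41746 ≈ 0.29399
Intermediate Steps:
Q(l, Y) = -6*l
U(J) = J²
p = -3528 (p = -(-6*14)²/2 = -½*(-84)² = -½*7056 = -3528)
o = 12345 (o = 3 + 66*(95 + 92) = 3 + 66*187 = 3 + 12342 = 12345)
(B(48, -120) + o)/(45274 + p) = ((-120 + 48) + 12345)/(45274 - 3528) = (-72 + 12345)/41746 = 12273*(1/41746) = 12273/41746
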